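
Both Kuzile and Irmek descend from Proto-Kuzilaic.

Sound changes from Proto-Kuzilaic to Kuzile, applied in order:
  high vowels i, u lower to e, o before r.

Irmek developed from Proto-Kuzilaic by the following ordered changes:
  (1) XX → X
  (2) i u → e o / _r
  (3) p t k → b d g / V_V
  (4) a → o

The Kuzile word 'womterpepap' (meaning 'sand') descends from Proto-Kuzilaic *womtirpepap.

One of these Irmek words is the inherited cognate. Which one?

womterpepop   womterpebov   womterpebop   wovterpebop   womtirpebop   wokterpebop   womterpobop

Irmek: *womtirpepap
  womtirpepap (rule 1 does not apply)
  womtirpepap → womterpepap   [pre-rhotic lowering]
  womterpepap → womterpebap   [intervocalic voicing]
  womterpebap → womterpebop   [vowel merger]
  giving Irmek womterpebop.
Only 'womterpebop' matches the regular Irmek development of *womtirpepap.

womterpebop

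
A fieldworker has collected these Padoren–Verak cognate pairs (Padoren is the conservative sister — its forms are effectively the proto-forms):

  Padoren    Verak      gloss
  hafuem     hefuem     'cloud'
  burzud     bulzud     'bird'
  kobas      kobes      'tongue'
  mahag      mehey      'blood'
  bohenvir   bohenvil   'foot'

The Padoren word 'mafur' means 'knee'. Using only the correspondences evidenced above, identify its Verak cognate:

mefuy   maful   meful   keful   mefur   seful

meful

hafuem ~ hefuem — Padoren a corresponds to Verak e after a consonant, before a labial obstruent.
bohenvir ~ bohenvil — Padoren r corresponds to Verak l word-finally.
Applying these to Padoren 'mafur':
  mafur → mefur   (a→e after a consonant, before a labial obstruent)
  mefur → meful   (r→l word-finally)
So the Verak cognate is 'meful'.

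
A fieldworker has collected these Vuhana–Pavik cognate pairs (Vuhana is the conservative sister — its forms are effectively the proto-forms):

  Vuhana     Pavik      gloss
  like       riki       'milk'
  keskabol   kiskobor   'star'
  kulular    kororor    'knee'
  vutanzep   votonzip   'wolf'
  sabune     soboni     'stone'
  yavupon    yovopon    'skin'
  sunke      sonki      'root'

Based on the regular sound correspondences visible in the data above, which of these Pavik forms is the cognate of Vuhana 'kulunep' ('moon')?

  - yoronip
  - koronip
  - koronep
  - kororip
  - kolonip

kulular ~ kororor, vutanzep ~ votonzip — Vuhana u corresponds to Pavik o after a consonant, before a consonant other than r, m, n, p, b, f, v.
kulular ~ kororor — Vuhana l corresponds to Pavik r between vowels (before a back vowel).
sabune ~ soboni, sunke ~ sonki — Vuhana u corresponds to Pavik o after a consonant, before a nasal.
vutanzep ~ votonzip — Vuhana e corresponds to Pavik i after a consonant, before a labial obstruent.
Applying these to Vuhana 'kulunep':
  kulunep → kolunep   (u→o after a consonant, before a consonant other than r, m, n, p, b, f, v)
  kolunep → korunep   (l→r between vowels (before a back vowel))
  korunep → koronep   (u→o after a consonant, before a nasal)
  koronep → koronip   (e→i after a consonant, before a labial obstruent)
So the Pavik cognate is 'koronip'.

koronip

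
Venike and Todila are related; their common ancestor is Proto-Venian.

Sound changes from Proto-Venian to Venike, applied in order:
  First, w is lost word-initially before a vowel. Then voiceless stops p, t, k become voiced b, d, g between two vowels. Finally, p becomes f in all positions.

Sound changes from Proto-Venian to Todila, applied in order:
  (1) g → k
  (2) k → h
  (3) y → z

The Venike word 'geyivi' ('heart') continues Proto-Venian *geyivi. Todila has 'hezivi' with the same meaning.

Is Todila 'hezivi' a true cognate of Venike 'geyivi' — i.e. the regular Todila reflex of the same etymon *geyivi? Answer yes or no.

yes

Derive the expected Todila reflex of *geyivi:
Todila: start from *geyivi.
  rule 1 (unconditioned shift): geyivi → keyivi
  rule 2 (unconditioned shift): keyivi → heyivi
  rule 3 (unconditioned shift): heyivi → hezivi
  ⇒ Todila hezivi
Todila 'hezivi' matches the regular reflex exactly, so the pair is cognate.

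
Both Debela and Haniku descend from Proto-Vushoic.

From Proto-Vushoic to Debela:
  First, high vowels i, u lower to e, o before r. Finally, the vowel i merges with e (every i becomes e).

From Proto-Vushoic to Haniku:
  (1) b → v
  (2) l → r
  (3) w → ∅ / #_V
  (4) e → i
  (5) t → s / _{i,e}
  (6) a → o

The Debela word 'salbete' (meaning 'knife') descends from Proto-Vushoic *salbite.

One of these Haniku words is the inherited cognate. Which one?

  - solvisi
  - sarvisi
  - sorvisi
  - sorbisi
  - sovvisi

sorvisi

Haniku: *salbite
  salbite → salvite   [unconditioned shift]
  salvite → sarvite   [unconditioned shift]
  sarvite (rule 3 does not apply)
  sarvite → sarviti   [vowel merger]
  sarviti → sarvisi   [palatalisation]
  sarvisi → sorvisi   [vowel merger]
  giving Haniku sorvisi.
The other candidates each miss or misapply at least one Haniku change.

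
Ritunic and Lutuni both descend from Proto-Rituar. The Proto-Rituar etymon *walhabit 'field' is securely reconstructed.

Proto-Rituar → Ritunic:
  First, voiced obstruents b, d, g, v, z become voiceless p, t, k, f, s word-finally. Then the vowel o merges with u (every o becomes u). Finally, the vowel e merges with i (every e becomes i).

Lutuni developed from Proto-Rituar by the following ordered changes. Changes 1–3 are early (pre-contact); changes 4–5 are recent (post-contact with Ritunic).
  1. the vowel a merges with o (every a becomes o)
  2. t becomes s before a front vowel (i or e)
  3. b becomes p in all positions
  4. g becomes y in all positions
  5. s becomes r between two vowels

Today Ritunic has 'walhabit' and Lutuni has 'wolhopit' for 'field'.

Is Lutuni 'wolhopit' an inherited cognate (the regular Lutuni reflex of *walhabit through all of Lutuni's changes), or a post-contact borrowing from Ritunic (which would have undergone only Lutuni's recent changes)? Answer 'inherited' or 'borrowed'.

inherited

If inherited, *walhabit would pass through all of Lutuni's changes:
Lutuni: *walhabit
  walhabit → wolhobit   [vowel merger]
  wolhobit (rule 2 does not apply)
  wolhobit → wolhopit   [unconditioned shift]
  wolhopit (rule 4 does not apply)
  wolhopit (rule 5 does not apply)
  giving Lutuni wolhopit.
If borrowed from Ritunic 'walhabit' after the early changes, it would undergo only the recent ones:
  rule 4 (unconditioned shift): no change (walhabit)
  rule 5 (rhotacism): no change (walhabit)
  ⇒ as a loan: walhabit
Lutuni 'wolhopit' matches the inherited outcome exactly, so it is an inherited cognate, not a loan.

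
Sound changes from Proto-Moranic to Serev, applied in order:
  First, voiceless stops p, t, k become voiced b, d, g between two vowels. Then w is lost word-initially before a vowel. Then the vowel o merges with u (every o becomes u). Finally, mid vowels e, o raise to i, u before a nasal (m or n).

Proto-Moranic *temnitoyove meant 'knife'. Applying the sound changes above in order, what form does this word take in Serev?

Serev: start from *temnitoyove.
  rule 1 (intervocalic voicing): temnitoyove → temnidoyove
  rule 2: no change — temnidoyove
  rule 3 (vowel merger): temnidoyove → temniduyuve
  rule 4 (pre-nasal raising): temniduyuve → timniduyuve
  ⇒ Serev timniduyuve

timniduyuve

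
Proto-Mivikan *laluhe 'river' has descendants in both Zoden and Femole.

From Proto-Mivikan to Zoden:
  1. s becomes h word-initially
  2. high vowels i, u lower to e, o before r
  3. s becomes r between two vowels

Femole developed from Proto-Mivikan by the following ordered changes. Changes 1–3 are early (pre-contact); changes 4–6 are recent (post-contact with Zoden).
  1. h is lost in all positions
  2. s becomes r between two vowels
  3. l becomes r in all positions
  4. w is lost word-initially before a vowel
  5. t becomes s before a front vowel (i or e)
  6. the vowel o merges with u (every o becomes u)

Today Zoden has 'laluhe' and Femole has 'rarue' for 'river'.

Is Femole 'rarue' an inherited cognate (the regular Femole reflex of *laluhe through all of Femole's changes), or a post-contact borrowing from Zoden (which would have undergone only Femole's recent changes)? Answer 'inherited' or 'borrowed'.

If inherited, *laluhe would pass through all of Femole's changes:
Femole: *laluhe > lalue > rarue  (by h-loss, unconditioned shift)
If borrowed from Zoden 'laluhe' after the early changes, it would undergo only the recent ones:
  rule 4 (glide loss): no change (laluhe)
  rule 5 (palatalisation): no change (laluhe)
  rule 6 (vowel merger): no change (laluhe)
  ⇒ as a loan: laluhe
Femole 'rarue' matches the inherited outcome exactly, so it is an inherited cognate, not a loan.

inherited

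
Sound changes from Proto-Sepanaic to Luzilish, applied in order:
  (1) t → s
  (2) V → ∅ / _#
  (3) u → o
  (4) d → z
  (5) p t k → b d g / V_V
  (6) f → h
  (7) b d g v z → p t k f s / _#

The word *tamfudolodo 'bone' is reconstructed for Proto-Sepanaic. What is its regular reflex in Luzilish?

Luzilish: *tamfudolodo
  tamfudolodo → samfudolodo   [unconditioned shift]
  samfudolodo → samfudolod   [apocope]
  samfudolod → samfodolod   [vowel merger]
  samfodolod → samfozoloz   [unconditioned shift]
  samfozoloz (rule 5 does not apply)
  samfozoloz → samhozoloz   [unconditioned shift]
  samhozoloz → samhozolos   [final devoicing]
  giving Luzilish samhozolos.

samhozolos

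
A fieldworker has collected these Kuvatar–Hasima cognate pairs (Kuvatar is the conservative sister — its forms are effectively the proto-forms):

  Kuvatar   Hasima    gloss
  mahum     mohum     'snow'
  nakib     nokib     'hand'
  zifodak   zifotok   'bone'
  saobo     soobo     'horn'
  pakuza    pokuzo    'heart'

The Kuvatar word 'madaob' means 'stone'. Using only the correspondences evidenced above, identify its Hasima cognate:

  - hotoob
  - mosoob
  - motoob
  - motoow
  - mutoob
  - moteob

motoob

mahum ~ mohum, nakib ~ nokib — Kuvatar a corresponds to Hasima o after a consonant, before a consonant other than r, m, n, p, b, f, v.
zifodak ~ zifotok — Kuvatar d corresponds to Hasima t between vowels (before a back vowel).
saobo ~ soobo — Kuvatar a corresponds to Hasima o after a consonant, before a back vowel.
Applying these to Kuvatar 'madaob':
  madaob → modaob   (a→o after a consonant, before a consonant other than r, m, n, p, b, f, v)
  modaob → motaob   (d→t between vowels (before a back vowel))
  motaob → motoob   (a→o after a consonant, before a back vowel)
So the Hasima cognate is 'motoob'.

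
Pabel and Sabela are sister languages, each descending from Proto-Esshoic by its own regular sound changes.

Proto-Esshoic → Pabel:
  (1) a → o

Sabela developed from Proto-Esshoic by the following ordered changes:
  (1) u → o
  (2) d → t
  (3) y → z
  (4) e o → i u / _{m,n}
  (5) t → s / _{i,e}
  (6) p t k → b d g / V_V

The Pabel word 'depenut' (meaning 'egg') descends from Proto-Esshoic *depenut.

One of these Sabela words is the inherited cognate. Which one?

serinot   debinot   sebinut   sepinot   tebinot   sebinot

sebinot

Sabela: start from *depenut.
  rule 1 (vowel merger): depenut → depenot
  rule 2 (unconditioned shift): depenot → tepenot
  rule 3: no change — tepenot
  rule 4 (pre-nasal raising): tepenot → tepinot
  rule 5 (palatalisation): tepinot → sepinot
  rule 6 (intervocalic voicing): sepinot → sebinot
  ⇒ Sabela sebinot
Among the options, 'sebinot' alone shows every Sabela change applied in order.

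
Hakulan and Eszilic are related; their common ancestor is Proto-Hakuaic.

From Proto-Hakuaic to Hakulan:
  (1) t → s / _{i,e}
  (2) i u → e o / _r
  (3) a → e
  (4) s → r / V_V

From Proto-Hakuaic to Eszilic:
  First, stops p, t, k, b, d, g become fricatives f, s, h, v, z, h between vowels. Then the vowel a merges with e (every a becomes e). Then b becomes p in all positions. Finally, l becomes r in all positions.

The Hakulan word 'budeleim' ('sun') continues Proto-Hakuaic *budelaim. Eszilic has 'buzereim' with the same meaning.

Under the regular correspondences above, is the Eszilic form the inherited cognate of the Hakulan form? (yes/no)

no

Derive the expected Eszilic reflex of *budelaim:
Eszilic: start from *budelaim.
  rule 1 (intervocalic lenition): budelaim → buzelaim
  rule 2 (vowel merger): buzelaim → buzeleim
  rule 3 (unconditioned shift): buzeleim → puzeleim
  rule 4 (unconditioned shift): puzeleim → puzereim
  ⇒ Eszilic puzereim
The regular Eszilic reflex would be 'puzereim', but the attested form is 'buzereim'. The correspondence is irregular, so they are not cognates (the Eszilic form has a different source).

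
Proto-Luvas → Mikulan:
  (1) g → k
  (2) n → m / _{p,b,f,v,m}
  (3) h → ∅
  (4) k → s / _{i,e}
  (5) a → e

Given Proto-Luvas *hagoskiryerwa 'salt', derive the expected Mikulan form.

Mikulan: *hagoskiryerwa
  hagoskiryerwa → hakoskiryerwa   [unconditioned shift]
  hakoskiryerwa (rule 2 does not apply)
  hakoskiryerwa → akoskiryerwa   [h-loss]
  akoskiryerwa → akossiryerwa   [palatalisation]
  akossiryerwa → ekossiryerwe   [vowel merger]
  giving Mikulan ekossiryerwe.

ekossiryerwe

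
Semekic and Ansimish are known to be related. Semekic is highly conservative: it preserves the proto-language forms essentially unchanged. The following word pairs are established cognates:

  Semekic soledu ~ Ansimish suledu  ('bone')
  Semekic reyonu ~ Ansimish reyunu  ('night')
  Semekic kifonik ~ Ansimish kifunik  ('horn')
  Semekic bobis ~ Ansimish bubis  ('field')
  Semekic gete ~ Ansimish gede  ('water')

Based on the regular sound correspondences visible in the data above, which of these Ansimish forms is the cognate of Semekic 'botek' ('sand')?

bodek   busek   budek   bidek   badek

budek

soledu ~ suledu — Semekic o corresponds to Ansimish u after a consonant, before a consonant other than r, m, n, p, b, f, v.
gete ~ gede — Semekic t corresponds to Ansimish d between vowels (before a front vowel).
Applying these to Semekic 'botek':
  botek → butek   (o→u after a consonant, before a consonant other than r, m, n, p, b, f, v)
  butek → budek   (t→d between vowels (before a front vowel))
So the Ansimish cognate is 'budek'.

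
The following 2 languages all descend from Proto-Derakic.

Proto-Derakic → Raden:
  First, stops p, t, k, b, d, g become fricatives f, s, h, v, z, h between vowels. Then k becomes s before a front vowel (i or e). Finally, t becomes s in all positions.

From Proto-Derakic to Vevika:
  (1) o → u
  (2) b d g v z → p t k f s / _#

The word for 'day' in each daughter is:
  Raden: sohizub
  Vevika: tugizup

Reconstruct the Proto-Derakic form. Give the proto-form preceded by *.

Position 1: Raden has s, Vevika has t. Taking the neighbouring segments as reconstructed: Raden s could go back to *t or *s; Vevika t can only go back to *t — the one source consistent with every daughter is *t.
Position 3: Raden has h, Vevika has g. Vevika preserves g here (none of its changes turn any other segment into g), so the proto-segment is *g.
Position 2: Raden has o, Vevika has u. Raden preserves o here (none of its changes turn any other segment into o), so the proto-segment is *o.
Verify the candidate proto-form against each daughter:
Raden: *togizub > tohizub > sohizub  (by intervocalic lenition, unconditioned shift)
Vevika: start from *togizub.
  rule 1 (vowel merger): togizub → tugizub
  rule 2 (final devoicing): tugizub → tugizup
  ⇒ Vevika tugizup
No other proto-form is consistent with every reflex, so the reconstruction is *togizub.

*togizub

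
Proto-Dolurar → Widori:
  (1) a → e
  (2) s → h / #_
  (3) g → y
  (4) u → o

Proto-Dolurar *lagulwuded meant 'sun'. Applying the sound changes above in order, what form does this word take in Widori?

Widori: start from *lagulwuded.
  rule 1 (vowel merger): lagulwuded → legulwuded
  rule 2: no change — legulwuded
  rule 3 (unconditioned shift): legulwuded → leyulwuded
  rule 4 (vowel merger): leyulwuded → leyolwoded
  ⇒ Widori leyolwoded

leyolwoded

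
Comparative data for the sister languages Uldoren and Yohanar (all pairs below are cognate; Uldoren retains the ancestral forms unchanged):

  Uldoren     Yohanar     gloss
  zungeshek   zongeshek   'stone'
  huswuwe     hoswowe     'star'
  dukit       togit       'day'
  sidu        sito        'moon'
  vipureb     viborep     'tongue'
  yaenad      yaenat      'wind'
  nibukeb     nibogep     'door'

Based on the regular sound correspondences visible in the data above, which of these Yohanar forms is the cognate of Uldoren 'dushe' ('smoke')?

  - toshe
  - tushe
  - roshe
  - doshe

dukit ~ togit — Uldoren d corresponds to Yohanar t word-initially before a back vowel.
huswuwe ~ hoswowe, dukit ~ togit — Uldoren u corresponds to Yohanar o after a consonant, before a consonant other than r, m, n, p, b, f, v.
Applying these to Uldoren 'dushe':
  dushe → tushe   (d→t word-initially before a back vowel)
  tushe → toshe   (u→o after a consonant, before a consonant other than r, m, n, p, b, f, v)
So the Yohanar cognate is 'toshe'.

toshe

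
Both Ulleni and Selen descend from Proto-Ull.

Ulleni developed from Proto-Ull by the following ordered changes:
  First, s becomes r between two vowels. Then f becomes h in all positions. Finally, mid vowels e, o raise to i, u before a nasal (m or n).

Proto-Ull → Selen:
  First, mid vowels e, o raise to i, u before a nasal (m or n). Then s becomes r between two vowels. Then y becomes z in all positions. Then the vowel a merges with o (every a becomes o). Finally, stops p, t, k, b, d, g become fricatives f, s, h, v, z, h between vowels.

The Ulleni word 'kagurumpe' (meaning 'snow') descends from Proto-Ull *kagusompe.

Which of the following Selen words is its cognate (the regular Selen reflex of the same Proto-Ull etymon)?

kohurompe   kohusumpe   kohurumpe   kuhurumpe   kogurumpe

kohurumpe

Selen: *kagusompe
  kagusompe → kagusumpe   [pre-nasal raising]
  kagusumpe → kagurumpe   [rhotacism]
  kagurumpe (rule 3 does not apply)
  kagurumpe → kogurumpe   [vowel merger]
  kogurumpe → kohurumpe   [intervocalic lenition]
  giving Selen kohurumpe.
Among the options, 'kohurumpe' alone shows every Selen change applied in order.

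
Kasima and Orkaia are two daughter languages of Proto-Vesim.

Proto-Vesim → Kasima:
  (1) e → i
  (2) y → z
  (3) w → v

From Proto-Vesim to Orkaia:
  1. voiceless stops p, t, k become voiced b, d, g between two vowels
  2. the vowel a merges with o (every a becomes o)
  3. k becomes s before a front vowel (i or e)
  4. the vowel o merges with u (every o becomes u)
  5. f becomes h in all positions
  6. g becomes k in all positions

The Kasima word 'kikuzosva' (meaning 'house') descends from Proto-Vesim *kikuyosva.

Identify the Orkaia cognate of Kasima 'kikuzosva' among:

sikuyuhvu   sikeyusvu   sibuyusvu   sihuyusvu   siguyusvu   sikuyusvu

Orkaia: *kikuyosva > kiguyosva > kiguyosvo > siguyosvo > siguyusvu > sikuyusvu  (by intervocalic voicing, vowel merger, palatalisation, vowel merger, unconditioned shift)
Only 'sikuyusvu' matches the regular Orkaia development of *kikuyosva.

sikuyusvu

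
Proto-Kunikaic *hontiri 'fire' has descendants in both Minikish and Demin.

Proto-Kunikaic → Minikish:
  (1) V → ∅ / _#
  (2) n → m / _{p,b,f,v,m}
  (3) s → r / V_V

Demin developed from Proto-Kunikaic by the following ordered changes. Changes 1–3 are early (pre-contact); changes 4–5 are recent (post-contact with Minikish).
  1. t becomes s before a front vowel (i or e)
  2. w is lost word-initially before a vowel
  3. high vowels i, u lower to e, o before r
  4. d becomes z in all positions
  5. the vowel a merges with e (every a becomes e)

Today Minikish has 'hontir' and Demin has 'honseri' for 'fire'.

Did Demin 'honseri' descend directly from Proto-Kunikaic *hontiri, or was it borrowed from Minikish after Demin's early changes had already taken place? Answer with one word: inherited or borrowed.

If inherited, *hontiri would pass through all of Demin's changes:
Demin: *hontiri > honsiri > honseri  (by palatalisation, pre-rhotic lowering)
If borrowed from Minikish 'hontir' after the early changes, it would undergo only the recent ones:
  rule 4 (unconditioned shift): no change (hontir)
  rule 5 (vowel merger): no change (hontir)
  ⇒ as a loan: hontir
Demin 'honseri' matches the inherited outcome exactly, so it is an inherited cognate, not a loan.

inherited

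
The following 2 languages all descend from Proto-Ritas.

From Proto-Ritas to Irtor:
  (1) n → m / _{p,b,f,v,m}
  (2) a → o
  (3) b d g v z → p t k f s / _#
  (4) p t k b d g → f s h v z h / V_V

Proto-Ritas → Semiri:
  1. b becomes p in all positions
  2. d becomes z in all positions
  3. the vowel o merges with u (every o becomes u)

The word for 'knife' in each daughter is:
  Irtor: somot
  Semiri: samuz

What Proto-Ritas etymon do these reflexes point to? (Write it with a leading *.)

Position 4: Irtor has o, Semiri has u. Taking the neighbouring segments as reconstructed: Irtor o could go back to *a or *o; Semiri u could go back to *o or *u — the one source consistent with every daughter is *o.
Position 5: Irtor has t, Semiri has z. Taking the neighbouring segments as reconstructed: Irtor t could go back to *t or *d; Semiri z could go back to *d or *z — the one source consistent with every daughter is *d.
This points to *samod. Verify forward in each daughter:
Irtor: *samod
  samod (rule 1 does not apply)
  samod → somod   [vowel merger]
  somod → somot   [final devoicing]
  somot (rule 4 does not apply)
  giving Irtor somot.
Semiri: *samod > samoz > samuz  (by unconditioned shift, vowel merger)
Only *samod yields all of Irtor somot, Semiri samuz.

*samod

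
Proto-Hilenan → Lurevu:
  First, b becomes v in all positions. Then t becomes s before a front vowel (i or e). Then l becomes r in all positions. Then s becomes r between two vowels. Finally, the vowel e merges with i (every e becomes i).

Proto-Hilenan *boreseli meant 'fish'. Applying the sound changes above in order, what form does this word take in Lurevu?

voririri

Lurevu: *boreseli > voreseli > voreseri > vorereri > voririri  (by unconditioned shift, unconditioned shift, rhotacism, vowel merger)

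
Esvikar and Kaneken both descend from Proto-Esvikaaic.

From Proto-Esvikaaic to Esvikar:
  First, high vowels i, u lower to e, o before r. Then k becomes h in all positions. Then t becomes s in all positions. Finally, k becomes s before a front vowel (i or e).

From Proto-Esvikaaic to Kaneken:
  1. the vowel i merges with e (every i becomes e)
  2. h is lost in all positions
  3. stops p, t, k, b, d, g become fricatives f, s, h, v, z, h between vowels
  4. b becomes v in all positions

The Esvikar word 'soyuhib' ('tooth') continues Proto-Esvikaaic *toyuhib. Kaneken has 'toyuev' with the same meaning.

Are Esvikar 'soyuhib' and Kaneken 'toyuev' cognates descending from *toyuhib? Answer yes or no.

yes

Derive the expected Kaneken reflex of *toyuhib:
Kaneken: *toyuhib
  toyuhib → toyuheb   [vowel merger]
  toyuheb → toyueb   [h-loss]
  toyueb (rule 3 does not apply)
  toyueb → toyuev   [unconditioned shift]
  giving Kaneken toyuev.
Kaneken 'toyuev' matches the regular reflex exactly, so the pair is cognate.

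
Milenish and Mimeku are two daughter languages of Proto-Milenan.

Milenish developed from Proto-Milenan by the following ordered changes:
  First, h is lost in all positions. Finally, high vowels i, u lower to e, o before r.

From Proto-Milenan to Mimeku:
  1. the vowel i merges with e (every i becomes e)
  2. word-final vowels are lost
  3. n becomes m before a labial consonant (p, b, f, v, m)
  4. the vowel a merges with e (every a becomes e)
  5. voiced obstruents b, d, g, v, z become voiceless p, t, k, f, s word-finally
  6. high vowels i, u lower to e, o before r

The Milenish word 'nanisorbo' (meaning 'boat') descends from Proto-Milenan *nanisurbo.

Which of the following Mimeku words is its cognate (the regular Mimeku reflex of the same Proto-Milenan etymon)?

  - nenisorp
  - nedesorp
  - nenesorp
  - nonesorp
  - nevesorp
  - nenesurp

nenesorp

Mimeku: *nanisurbo > nanesurbo > nanesurb > nenesurb > nenesurp > nenesorp  (by vowel merger, apocope, vowel merger, final devoicing, pre-rhotic lowering)
Among the options, 'nenesorp' alone shows every Mimeku change applied in order.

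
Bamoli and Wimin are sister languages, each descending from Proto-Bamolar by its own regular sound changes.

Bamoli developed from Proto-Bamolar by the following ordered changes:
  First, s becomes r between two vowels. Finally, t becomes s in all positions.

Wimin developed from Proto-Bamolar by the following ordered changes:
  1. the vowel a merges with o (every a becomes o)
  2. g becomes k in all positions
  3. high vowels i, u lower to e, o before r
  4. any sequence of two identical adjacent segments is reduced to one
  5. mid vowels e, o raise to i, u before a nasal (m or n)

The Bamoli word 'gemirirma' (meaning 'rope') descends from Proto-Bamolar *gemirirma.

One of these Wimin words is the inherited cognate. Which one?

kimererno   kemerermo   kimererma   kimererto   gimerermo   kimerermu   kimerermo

kimerermo

Wimin: *gemirirma > gemirirmo > kemirirmo > kemerermo > kimerermo  (by vowel merger, unconditioned shift, pre-rhotic lowering, pre-nasal raising)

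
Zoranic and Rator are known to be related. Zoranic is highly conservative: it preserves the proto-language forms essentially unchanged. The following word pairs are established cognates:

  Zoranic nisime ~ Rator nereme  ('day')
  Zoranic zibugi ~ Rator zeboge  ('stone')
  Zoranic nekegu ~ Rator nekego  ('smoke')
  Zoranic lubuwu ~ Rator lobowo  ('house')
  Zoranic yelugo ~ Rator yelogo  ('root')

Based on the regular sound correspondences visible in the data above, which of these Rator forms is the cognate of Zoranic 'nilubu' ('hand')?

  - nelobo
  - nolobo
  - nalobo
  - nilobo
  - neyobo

nelobo

nisime ~ nereme — Zoranic i corresponds to Rator e after a consonant, before a consonant other than r, m, n, p, b, f, v.
lubuwu ~ lobowo — Zoranic u corresponds to Rator o after a consonant, before a labial obstruent.
nekegu ~ nekego, lubuwu ~ lobowo — Zoranic u corresponds to Rator o word-finally.
Applying these to Zoranic 'nilubu':
  nilubu → nelubu   (i→e after a consonant, before a consonant other than r, m, n, p, b, f, v)
  nelubu → nelobu   (u→o after a consonant, before a labial obstruent)
  nelobu → nelobo   (u→o word-finally)
So the Rator cognate is 'nelobo'.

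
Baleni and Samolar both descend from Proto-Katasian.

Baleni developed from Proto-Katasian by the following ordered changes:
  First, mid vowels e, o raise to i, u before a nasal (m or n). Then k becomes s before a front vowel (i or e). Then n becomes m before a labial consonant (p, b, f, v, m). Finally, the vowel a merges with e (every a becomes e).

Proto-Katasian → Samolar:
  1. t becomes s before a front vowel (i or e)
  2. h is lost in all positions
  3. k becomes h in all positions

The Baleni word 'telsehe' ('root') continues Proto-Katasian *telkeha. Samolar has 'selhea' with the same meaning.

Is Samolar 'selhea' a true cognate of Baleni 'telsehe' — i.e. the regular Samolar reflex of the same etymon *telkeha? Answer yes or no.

Derive the expected Samolar reflex of *telkeha:
Samolar: *telkeha > selkeha > selkea > selhea  (by palatalisation, h-loss, unconditioned shift)
Samolar 'selhea' matches the regular reflex exactly, so the pair is cognate.

yes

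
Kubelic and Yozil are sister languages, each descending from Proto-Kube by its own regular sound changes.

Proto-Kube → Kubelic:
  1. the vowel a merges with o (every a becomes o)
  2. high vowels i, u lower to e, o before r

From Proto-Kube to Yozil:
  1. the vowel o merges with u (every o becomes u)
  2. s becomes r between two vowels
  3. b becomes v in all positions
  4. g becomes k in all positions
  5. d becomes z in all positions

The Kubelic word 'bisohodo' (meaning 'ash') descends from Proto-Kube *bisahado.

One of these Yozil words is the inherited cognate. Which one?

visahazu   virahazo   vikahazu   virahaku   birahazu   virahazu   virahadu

virahazu

Yozil: *bisahado
  bisahado → bisahadu   [vowel merger]
  bisahadu → birahadu   [rhotacism]
  birahadu → virahadu   [unconditioned shift]
  virahadu (rule 4 does not apply)
  virahadu → virahazu   [unconditioned shift]
  giving Yozil virahazu.
Only 'virahazu' matches the regular Yozil development of *bisahado.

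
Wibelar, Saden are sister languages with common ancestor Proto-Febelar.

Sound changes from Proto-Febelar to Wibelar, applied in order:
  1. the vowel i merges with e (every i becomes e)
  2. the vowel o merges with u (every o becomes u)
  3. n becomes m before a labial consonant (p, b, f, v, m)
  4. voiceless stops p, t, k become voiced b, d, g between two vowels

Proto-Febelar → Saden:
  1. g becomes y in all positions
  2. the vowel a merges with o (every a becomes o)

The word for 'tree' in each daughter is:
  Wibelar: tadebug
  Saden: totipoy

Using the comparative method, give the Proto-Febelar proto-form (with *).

*tatipog

Position 4: Wibelar has e, Saden has i. Saden preserves i here (none of its changes turn any other segment into i), so the proto-segment is *i.
Position 7: Wibelar has g, Saden has y. Taking the neighbouring segments as reconstructed: Wibelar g can only go back to *g; Saden y could go back to *g or *y — the one source consistent with every daughter is *g.
Verify the candidate proto-form against each daughter:
Wibelar: start from *tatipog.
  rule 1 (vowel merger): tatipog → tatepog
  rule 2 (vowel merger): tatepog → tatepug
  rule 3: no change — tatepug
  rule 4 (intervocalic voicing): tatepug → tadebug
  ⇒ Wibelar tadebug
Saden: *tatipog
  tatipog → tatipoy   [unconditioned shift]
  tatipoy → totipoy   [vowel merger]
  giving Saden totipoy.
Only *tatipog yields all of Wibelar tadebug, Saden totipoy.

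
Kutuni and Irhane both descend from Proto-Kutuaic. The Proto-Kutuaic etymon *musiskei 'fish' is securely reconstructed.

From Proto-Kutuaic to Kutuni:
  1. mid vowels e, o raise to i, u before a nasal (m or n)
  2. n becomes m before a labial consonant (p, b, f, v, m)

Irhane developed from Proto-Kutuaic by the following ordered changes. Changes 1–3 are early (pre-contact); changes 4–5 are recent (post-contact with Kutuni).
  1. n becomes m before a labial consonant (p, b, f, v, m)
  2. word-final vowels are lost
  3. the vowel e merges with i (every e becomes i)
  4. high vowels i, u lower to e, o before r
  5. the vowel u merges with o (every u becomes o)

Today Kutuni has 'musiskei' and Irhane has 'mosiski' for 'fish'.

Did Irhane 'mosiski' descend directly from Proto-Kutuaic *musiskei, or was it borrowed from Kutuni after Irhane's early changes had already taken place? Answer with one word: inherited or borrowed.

inherited

If inherited, *musiskei would pass through all of Irhane's changes:
Irhane: *musiskei
  musiskei (rule 1 does not apply)
  musiskei → musiske   [apocope]
  musiske → musiski   [vowel merger]
  musiski (rule 4 does not apply)
  musiski → mosiski   [vowel merger]
  giving Irhane mosiski.
If borrowed from Kutuni 'musiskei' after the early changes, it would undergo only the recent ones:
  rule 4 (pre-rhotic lowering): no change (musiskei)
  rule 5 (vowel merger): musiskei → mosiskei
  ⇒ as a loan: mosiskei
Irhane 'mosiski' matches the inherited outcome exactly, so it is an inherited cognate, not a loan.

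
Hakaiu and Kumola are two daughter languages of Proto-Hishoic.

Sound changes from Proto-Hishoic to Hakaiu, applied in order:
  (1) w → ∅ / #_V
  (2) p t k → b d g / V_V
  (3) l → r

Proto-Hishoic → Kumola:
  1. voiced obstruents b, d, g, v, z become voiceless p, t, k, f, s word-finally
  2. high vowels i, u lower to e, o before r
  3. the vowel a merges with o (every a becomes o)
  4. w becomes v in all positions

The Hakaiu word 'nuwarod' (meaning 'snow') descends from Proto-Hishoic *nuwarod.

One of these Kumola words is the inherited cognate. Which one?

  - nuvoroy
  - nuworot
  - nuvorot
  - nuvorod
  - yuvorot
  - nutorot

nuvorot

Kumola: start from *nuwarod.
  rule 1 (final devoicing): nuwarod → nuwarot
  rule 2: no change — nuwarot
  rule 3 (vowel merger): nuwarot → nuworot
  rule 4 (unconditioned shift): nuworot → nuvorot
  ⇒ Kumola nuvorot
Among the options, 'nuvorot' alone shows every Kumola change applied in order.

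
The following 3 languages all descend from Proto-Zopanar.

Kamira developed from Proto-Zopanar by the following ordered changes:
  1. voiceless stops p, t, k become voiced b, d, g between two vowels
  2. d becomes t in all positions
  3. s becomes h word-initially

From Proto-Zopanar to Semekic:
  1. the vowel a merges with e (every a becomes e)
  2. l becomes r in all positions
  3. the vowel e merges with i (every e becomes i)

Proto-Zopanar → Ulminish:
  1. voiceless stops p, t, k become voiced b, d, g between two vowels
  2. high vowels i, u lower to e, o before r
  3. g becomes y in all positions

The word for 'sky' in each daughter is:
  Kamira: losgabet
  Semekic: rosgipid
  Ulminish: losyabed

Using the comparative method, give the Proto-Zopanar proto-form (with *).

*losgaped

Position 6: Kamira has b, Semekic has p, Ulminish has b. Semekic preserves p here (none of its changes turn any other segment into p), so the proto-segment is *p.
Position 5: Kamira has a, Semekic has i, Ulminish has a. Kamira preserves a here (none of its changes turn any other segment into a), so the proto-segment is *a.
Continuing position by position gives *losgaped; check it forward:
Kamira: *losgaped
  losgaped → losgabed   [intervocalic voicing]
  losgabed → losgabet   [unconditioned shift]
  losgabet (rule 3 does not apply)
  giving Kamira losgabet.
Semekic: *losgaped > losgeped > rosgeped > rosgipid  (by vowel merger, unconditioned shift, vowel merger)
Ulminish: *losgaped
  losgaped → losgabed   [intervocalic voicing]
  losgabed (rule 2 does not apply)
  losgabed → losyabed   [unconditioned shift]
  giving Ulminish losyabed.
*losgaped is the unique common source.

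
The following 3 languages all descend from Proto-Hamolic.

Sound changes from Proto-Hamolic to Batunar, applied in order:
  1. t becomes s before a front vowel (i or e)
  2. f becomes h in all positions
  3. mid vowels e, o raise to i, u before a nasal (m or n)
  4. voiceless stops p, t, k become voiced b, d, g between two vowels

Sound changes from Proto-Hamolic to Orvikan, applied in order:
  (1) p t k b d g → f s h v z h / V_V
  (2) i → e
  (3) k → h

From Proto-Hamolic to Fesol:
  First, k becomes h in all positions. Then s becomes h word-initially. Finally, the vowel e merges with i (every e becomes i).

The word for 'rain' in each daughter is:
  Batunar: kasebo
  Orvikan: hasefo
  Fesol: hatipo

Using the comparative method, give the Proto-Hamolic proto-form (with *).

*katepo

Position 1: Batunar has k, Orvikan has h, Fesol has h. Batunar preserves k here (none of its changes turn any other segment into k), so the proto-segment is *k.
Position 4: Batunar has e, Orvikan has e, Fesol has i. Batunar preserves e here (none of its changes turn any other segment into e), so the proto-segment is *e.
Position 5: Batunar has b, Orvikan has f, Fesol has p. Fesol preserves p here (none of its changes turn any other segment into p), so the proto-segment is *p.
Continuing position by position gives *katepo; check it forward:
Batunar: *katepo
  katepo → kasepo   [palatalisation]
  kasepo (rule 2 does not apply)
  kasepo (rule 3 does not apply)
  kasepo → kasebo   [intervocalic voicing]
  giving Batunar kasebo.
Orvikan: *katepo > kasefo > hasefo  (by intervocalic lenition, unconditioned shift)
Fesol: *katepo > hatepo > hatipo  (by unconditioned shift, vowel merger)
*katepo is the unique common source.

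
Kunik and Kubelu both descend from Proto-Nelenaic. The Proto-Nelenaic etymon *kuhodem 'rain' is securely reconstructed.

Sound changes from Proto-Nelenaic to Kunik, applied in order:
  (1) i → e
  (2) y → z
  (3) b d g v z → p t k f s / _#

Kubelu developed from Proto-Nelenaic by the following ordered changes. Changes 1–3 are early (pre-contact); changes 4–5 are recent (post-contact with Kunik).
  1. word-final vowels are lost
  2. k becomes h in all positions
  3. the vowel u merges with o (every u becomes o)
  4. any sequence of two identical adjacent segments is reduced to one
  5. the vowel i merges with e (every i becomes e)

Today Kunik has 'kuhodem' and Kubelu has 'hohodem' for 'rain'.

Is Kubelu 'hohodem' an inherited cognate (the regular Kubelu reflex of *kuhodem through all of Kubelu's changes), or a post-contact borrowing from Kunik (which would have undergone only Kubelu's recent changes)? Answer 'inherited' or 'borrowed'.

If inherited, *kuhodem would pass through all of Kubelu's changes:
Kubelu: *kuhodem
  kuhodem (rule 1 does not apply)
  kuhodem → huhodem   [unconditioned shift]
  huhodem → hohodem   [vowel merger]
  hohodem (rule 4 does not apply)
  hohodem (rule 5 does not apply)
  giving Kubelu hohodem.
If borrowed from Kunik 'kuhodem' after the early changes, it would undergo only the recent ones:
  rule 4 (degemination): no change (kuhodem)
  rule 5 (vowel merger): no change (kuhodem)
  ⇒ as a loan: kuhodem
Kubelu 'hohodem' matches the inherited outcome exactly, so it is an inherited cognate, not a loan.

inherited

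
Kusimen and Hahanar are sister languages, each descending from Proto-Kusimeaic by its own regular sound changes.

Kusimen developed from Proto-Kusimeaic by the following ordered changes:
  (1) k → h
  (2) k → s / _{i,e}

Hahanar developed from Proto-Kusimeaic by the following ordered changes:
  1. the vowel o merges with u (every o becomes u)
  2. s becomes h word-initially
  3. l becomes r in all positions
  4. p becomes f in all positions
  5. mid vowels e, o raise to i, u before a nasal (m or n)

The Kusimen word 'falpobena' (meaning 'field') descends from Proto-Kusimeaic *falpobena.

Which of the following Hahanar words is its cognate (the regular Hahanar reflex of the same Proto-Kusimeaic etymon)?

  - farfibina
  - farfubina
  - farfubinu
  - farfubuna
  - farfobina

farfubina

Hahanar: *falpobena
  falpobena → falpubena   [vowel merger]
  falpubena (rule 2 does not apply)
  falpubena → farpubena   [unconditioned shift]
  farpubena → farfubena   [unconditioned shift]
  farfubena → farfubina   [pre-nasal raising]
  giving Hahanar farfubina.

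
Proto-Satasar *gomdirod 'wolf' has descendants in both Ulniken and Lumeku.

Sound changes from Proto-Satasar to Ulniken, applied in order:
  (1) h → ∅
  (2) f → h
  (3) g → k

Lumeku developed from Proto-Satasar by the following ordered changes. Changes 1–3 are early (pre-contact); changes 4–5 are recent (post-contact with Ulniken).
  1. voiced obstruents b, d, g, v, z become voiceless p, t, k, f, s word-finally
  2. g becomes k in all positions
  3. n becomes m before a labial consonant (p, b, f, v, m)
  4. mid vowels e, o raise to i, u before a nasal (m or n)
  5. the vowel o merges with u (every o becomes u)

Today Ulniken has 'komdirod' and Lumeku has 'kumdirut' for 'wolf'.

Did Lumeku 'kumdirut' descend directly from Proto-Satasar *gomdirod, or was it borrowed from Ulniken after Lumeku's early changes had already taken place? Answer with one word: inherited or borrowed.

If inherited, *gomdirod would pass through all of Lumeku's changes:
Lumeku: *gomdirod
  gomdirod → gomdirot   [final devoicing]
  gomdirot → komdirot   [unconditioned shift]
  komdirot (rule 3 does not apply)
  komdirot → kumdirot   [pre-nasal raising]
  kumdirot → kumdirut   [vowel merger]
  giving Lumeku kumdirut.
If borrowed from Ulniken 'komdirod' after the early changes, it would undergo only the recent ones:
  rule 4 (pre-nasal raising): komdirod → kumdirod
  rule 5 (vowel merger): kumdirod → kumdirud
  ⇒ as a loan: kumdirud
Lumeku 'kumdirut' matches the inherited outcome exactly, so it is an inherited cognate, not a loan.

inherited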